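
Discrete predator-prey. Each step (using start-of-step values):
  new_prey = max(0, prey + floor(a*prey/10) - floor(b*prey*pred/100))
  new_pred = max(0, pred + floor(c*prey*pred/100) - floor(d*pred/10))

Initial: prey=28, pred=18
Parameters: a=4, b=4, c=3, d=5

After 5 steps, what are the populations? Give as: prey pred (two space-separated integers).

Step 1: prey: 28+11-20=19; pred: 18+15-9=24
Step 2: prey: 19+7-18=8; pred: 24+13-12=25
Step 3: prey: 8+3-8=3; pred: 25+6-12=19
Step 4: prey: 3+1-2=2; pred: 19+1-9=11
Step 5: prey: 2+0-0=2; pred: 11+0-5=6

Answer: 2 6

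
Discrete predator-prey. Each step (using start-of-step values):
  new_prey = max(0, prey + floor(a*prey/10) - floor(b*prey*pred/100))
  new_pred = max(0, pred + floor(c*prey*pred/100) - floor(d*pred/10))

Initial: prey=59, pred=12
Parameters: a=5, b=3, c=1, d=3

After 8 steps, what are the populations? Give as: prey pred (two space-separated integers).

Step 1: prey: 59+29-21=67; pred: 12+7-3=16
Step 2: prey: 67+33-32=68; pred: 16+10-4=22
Step 3: prey: 68+34-44=58; pred: 22+14-6=30
Step 4: prey: 58+29-52=35; pred: 30+17-9=38
Step 5: prey: 35+17-39=13; pred: 38+13-11=40
Step 6: prey: 13+6-15=4; pred: 40+5-12=33
Step 7: prey: 4+2-3=3; pred: 33+1-9=25
Step 8: prey: 3+1-2=2; pred: 25+0-7=18

Answer: 2 18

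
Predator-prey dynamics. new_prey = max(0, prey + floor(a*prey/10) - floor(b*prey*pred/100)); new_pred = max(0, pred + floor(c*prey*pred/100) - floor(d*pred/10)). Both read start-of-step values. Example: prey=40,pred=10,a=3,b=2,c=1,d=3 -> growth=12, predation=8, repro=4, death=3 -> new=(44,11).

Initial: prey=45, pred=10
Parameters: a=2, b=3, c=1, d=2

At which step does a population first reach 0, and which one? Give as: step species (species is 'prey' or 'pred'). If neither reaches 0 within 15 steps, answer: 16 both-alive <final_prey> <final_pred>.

Step 1: prey: 45+9-13=41; pred: 10+4-2=12
Step 2: prey: 41+8-14=35; pred: 12+4-2=14
Step 3: prey: 35+7-14=28; pred: 14+4-2=16
Step 4: prey: 28+5-13=20; pred: 16+4-3=17
Step 5: prey: 20+4-10=14; pred: 17+3-3=17
Step 6: prey: 14+2-7=9; pred: 17+2-3=16
Step 7: prey: 9+1-4=6; pred: 16+1-3=14
Step 8: prey: 6+1-2=5; pred: 14+0-2=12
Step 9: prey: 5+1-1=5; pred: 12+0-2=10
Step 10: prey: 5+1-1=5; pred: 10+0-2=8
Step 11: prey: 5+1-1=5; pred: 8+0-1=7
Step 12: prey: 5+1-1=5; pred: 7+0-1=6
Step 13: prey: 5+1-0=6; pred: 6+0-1=5
Step 14: prey: 6+1-0=7; pred: 5+0-1=4
Step 15: prey: 7+1-0=8; pred: 4+0-0=4
No extinction within 15 steps

Answer: 16 both-alive 8 4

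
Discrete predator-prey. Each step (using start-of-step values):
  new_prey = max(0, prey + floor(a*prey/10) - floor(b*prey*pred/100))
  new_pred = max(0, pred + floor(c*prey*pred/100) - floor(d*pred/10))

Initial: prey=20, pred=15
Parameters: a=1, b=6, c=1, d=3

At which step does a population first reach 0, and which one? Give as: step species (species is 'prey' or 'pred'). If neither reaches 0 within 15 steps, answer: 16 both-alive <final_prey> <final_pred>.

Step 1: prey: 20+2-18=4; pred: 15+3-4=14
Step 2: prey: 4+0-3=1; pred: 14+0-4=10
Step 3: prey: 1+0-0=1; pred: 10+0-3=7
Step 4: prey: 1+0-0=1; pred: 7+0-2=5
Step 5: prey: 1+0-0=1; pred: 5+0-1=4
Step 6: prey: 1+0-0=1; pred: 4+0-1=3
Step 7: prey: 1+0-0=1; pred: 3+0-0=3
Steps 8-15: state stable at prey=1, pred=3 (no change)
No extinction within 15 steps

Answer: 16 both-alive 1 3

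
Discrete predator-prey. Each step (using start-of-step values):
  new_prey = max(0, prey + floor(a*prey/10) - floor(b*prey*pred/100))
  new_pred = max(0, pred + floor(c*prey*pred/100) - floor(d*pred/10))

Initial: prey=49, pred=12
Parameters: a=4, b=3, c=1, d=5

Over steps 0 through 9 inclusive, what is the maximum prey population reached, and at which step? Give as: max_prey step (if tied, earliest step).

Answer: 62 5

Derivation:
Step 1: prey: 49+19-17=51; pred: 12+5-6=11
Step 2: prey: 51+20-16=55; pred: 11+5-5=11
Step 3: prey: 55+22-18=59; pred: 11+6-5=12
Step 4: prey: 59+23-21=61; pred: 12+7-6=13
Step 5: prey: 61+24-23=62; pred: 13+7-6=14
Step 6: prey: 62+24-26=60; pred: 14+8-7=15
Step 7: prey: 60+24-27=57; pred: 15+9-7=17
Step 8: prey: 57+22-29=50; pred: 17+9-8=18
Step 9: prey: 50+20-27=43; pred: 18+9-9=18
Max prey = 62 at step 5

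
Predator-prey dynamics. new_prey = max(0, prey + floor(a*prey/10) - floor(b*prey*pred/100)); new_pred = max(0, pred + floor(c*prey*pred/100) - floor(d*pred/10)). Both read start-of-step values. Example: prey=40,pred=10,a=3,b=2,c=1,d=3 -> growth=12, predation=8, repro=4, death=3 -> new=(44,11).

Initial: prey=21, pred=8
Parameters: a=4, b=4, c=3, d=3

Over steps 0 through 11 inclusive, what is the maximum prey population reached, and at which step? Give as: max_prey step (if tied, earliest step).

Step 1: prey: 21+8-6=23; pred: 8+5-2=11
Step 2: prey: 23+9-10=22; pred: 11+7-3=15
Step 3: prey: 22+8-13=17; pred: 15+9-4=20
Step 4: prey: 17+6-13=10; pred: 20+10-6=24
Step 5: prey: 10+4-9=5; pred: 24+7-7=24
Step 6: prey: 5+2-4=3; pred: 24+3-7=20
Step 7: prey: 3+1-2=2; pred: 20+1-6=15
Step 8: prey: 2+0-1=1; pred: 15+0-4=11
Step 9: prey: 1+0-0=1; pred: 11+0-3=8
Step 10: prey: 1+0-0=1; pred: 8+0-2=6
Step 11: prey: 1+0-0=1; pred: 6+0-1=5
Max prey = 23 at step 1

Answer: 23 1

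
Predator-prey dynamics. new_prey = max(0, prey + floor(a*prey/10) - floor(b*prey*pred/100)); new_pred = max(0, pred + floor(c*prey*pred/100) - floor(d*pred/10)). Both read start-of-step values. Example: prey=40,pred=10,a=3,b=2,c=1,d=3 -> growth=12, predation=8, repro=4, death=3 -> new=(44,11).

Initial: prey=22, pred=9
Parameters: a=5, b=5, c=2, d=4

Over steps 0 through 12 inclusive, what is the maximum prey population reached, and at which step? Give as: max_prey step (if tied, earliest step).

Step 1: prey: 22+11-9=24; pred: 9+3-3=9
Step 2: prey: 24+12-10=26; pred: 9+4-3=10
Step 3: prey: 26+13-13=26; pred: 10+5-4=11
Step 4: prey: 26+13-14=25; pred: 11+5-4=12
Step 5: prey: 25+12-15=22; pred: 12+6-4=14
Step 6: prey: 22+11-15=18; pred: 14+6-5=15
Step 7: prey: 18+9-13=14; pred: 15+5-6=14
Step 8: prey: 14+7-9=12; pred: 14+3-5=12
Step 9: prey: 12+6-7=11; pred: 12+2-4=10
Step 10: prey: 11+5-5=11; pred: 10+2-4=8
Step 11: prey: 11+5-4=12; pred: 8+1-3=6
Step 12: prey: 12+6-3=15; pred: 6+1-2=5
Max prey = 26 at step 2

Answer: 26 2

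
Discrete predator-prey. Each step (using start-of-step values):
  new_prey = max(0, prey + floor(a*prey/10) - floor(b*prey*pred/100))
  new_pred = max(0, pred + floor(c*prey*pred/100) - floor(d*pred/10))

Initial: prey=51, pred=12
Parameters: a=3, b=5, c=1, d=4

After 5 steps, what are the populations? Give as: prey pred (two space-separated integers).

Step 1: prey: 51+15-30=36; pred: 12+6-4=14
Step 2: prey: 36+10-25=21; pred: 14+5-5=14
Step 3: prey: 21+6-14=13; pred: 14+2-5=11
Step 4: prey: 13+3-7=9; pred: 11+1-4=8
Step 5: prey: 9+2-3=8; pred: 8+0-3=5

Answer: 8 5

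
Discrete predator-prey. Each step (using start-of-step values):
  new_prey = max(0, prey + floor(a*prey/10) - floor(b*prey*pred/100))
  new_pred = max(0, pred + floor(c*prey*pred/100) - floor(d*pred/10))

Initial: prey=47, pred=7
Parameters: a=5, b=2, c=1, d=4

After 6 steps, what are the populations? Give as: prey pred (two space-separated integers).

Step 1: prey: 47+23-6=64; pred: 7+3-2=8
Step 2: prey: 64+32-10=86; pred: 8+5-3=10
Step 3: prey: 86+43-17=112; pred: 10+8-4=14
Step 4: prey: 112+56-31=137; pred: 14+15-5=24
Step 5: prey: 137+68-65=140; pred: 24+32-9=47
Step 6: prey: 140+70-131=79; pred: 47+65-18=94

Answer: 79 94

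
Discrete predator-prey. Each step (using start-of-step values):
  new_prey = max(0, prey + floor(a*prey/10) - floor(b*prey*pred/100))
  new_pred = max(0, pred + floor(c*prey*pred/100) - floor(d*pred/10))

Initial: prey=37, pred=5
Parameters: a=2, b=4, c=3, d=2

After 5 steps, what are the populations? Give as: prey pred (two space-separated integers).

Answer: 0 31

Derivation:
Step 1: prey: 37+7-7=37; pred: 5+5-1=9
Step 2: prey: 37+7-13=31; pred: 9+9-1=17
Step 3: prey: 31+6-21=16; pred: 17+15-3=29
Step 4: prey: 16+3-18=1; pred: 29+13-5=37
Step 5: prey: 1+0-1=0; pred: 37+1-7=31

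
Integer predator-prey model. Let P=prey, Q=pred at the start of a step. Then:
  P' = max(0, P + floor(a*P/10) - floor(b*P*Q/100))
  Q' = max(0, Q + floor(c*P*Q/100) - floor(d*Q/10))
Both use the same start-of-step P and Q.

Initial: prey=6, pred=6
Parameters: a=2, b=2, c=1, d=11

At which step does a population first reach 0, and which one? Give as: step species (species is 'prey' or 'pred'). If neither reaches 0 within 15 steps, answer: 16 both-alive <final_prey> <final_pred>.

Answer: 1 pred

Derivation:
Step 1: prey: 6+1-0=7; pred: 6+0-6=0
First extinction: pred at step 1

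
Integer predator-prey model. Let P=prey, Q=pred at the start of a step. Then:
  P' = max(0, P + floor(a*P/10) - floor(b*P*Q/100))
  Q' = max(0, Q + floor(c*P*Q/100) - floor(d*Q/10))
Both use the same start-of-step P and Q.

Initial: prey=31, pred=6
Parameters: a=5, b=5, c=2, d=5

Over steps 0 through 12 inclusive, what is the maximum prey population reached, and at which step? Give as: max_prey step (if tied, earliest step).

Answer: 51 3

Derivation:
Step 1: prey: 31+15-9=37; pred: 6+3-3=6
Step 2: prey: 37+18-11=44; pred: 6+4-3=7
Step 3: prey: 44+22-15=51; pred: 7+6-3=10
Step 4: prey: 51+25-25=51; pred: 10+10-5=15
Step 5: prey: 51+25-38=38; pred: 15+15-7=23
Step 6: prey: 38+19-43=14; pred: 23+17-11=29
Step 7: prey: 14+7-20=1; pred: 29+8-14=23
Step 8: prey: 1+0-1=0; pred: 23+0-11=12
Step 9: prey: 0+0-0=0; pred: 12+0-6=6
Step 10: prey: 0+0-0=0; pred: 6+0-3=3
Step 11: prey: 0+0-0=0; pred: 3+0-1=2
Step 12: prey: 0+0-0=0; pred: 2+0-1=1
Max prey = 51 at step 3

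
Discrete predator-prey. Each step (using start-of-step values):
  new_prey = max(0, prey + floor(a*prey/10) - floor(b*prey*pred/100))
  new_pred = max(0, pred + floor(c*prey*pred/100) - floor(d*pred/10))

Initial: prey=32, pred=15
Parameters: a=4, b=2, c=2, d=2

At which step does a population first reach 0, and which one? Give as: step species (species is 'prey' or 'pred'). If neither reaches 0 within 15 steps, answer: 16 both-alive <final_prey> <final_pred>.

Answer: 6 prey

Derivation:
Step 1: prey: 32+12-9=35; pred: 15+9-3=21
Step 2: prey: 35+14-14=35; pred: 21+14-4=31
Step 3: prey: 35+14-21=28; pred: 31+21-6=46
Step 4: prey: 28+11-25=14; pred: 46+25-9=62
Step 5: prey: 14+5-17=2; pred: 62+17-12=67
Step 6: prey: 2+0-2=0; pred: 67+2-13=56
First extinction: prey at step 6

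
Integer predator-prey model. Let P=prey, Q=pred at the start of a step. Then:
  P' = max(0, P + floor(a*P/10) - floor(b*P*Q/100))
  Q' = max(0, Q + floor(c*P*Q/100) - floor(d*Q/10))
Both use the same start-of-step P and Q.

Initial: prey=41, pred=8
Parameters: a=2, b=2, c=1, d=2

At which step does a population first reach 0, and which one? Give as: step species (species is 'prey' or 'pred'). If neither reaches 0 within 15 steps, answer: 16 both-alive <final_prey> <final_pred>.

Answer: 16 both-alive 5 8

Derivation:
Step 1: prey: 41+8-6=43; pred: 8+3-1=10
Step 2: prey: 43+8-8=43; pred: 10+4-2=12
Step 3: prey: 43+8-10=41; pred: 12+5-2=15
Step 4: prey: 41+8-12=37; pred: 15+6-3=18
Step 5: prey: 37+7-13=31; pred: 18+6-3=21
Step 6: prey: 31+6-13=24; pred: 21+6-4=23
Step 7: prey: 24+4-11=17; pred: 23+5-4=24
Step 8: prey: 17+3-8=12; pred: 24+4-4=24
Step 9: prey: 12+2-5=9; pred: 24+2-4=22
Step 10: prey: 9+1-3=7; pred: 22+1-4=19
Step 11: prey: 7+1-2=6; pred: 19+1-3=17
Step 12: prey: 6+1-2=5; pred: 17+1-3=15
Step 13: prey: 5+1-1=5; pred: 15+0-3=12
Step 14: prey: 5+1-1=5; pred: 12+0-2=10
Step 15: prey: 5+1-1=5; pred: 10+0-2=8
No extinction within 15 steps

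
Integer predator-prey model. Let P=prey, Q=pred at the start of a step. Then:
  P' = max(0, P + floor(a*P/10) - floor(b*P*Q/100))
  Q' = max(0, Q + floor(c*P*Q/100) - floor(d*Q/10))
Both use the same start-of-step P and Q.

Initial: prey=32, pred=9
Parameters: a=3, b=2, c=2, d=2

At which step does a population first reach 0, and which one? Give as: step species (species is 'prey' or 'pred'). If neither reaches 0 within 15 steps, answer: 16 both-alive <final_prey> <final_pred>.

Answer: 7 prey

Derivation:
Step 1: prey: 32+9-5=36; pred: 9+5-1=13
Step 2: prey: 36+10-9=37; pred: 13+9-2=20
Step 3: prey: 37+11-14=34; pred: 20+14-4=30
Step 4: prey: 34+10-20=24; pred: 30+20-6=44
Step 5: prey: 24+7-21=10; pred: 44+21-8=57
Step 6: prey: 10+3-11=2; pred: 57+11-11=57
Step 7: prey: 2+0-2=0; pred: 57+2-11=48
First extinction: prey at step 7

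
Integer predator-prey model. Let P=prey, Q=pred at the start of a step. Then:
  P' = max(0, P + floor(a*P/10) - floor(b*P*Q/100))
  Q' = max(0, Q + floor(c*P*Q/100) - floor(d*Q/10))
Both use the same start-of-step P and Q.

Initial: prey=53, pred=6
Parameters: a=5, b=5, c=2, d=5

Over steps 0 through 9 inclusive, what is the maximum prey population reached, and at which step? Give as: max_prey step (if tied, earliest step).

Step 1: prey: 53+26-15=64; pred: 6+6-3=9
Step 2: prey: 64+32-28=68; pred: 9+11-4=16
Step 3: prey: 68+34-54=48; pred: 16+21-8=29
Step 4: prey: 48+24-69=3; pred: 29+27-14=42
Step 5: prey: 3+1-6=0; pred: 42+2-21=23
Step 6: prey: 0+0-0=0; pred: 23+0-11=12
Step 7: prey: 0+0-0=0; pred: 12+0-6=6
Step 8: prey: 0+0-0=0; pred: 6+0-3=3
Step 9: prey: 0+0-0=0; pred: 3+0-1=2
Max prey = 68 at step 2

Answer: 68 2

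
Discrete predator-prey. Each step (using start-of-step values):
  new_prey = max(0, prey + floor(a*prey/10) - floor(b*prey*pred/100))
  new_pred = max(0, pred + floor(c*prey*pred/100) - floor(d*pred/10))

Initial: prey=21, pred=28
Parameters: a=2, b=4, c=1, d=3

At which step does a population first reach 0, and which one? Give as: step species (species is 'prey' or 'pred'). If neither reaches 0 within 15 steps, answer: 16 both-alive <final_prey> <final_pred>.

Step 1: prey: 21+4-23=2; pred: 28+5-8=25
Step 2: prey: 2+0-2=0; pred: 25+0-7=18
First extinction: prey at step 2

Answer: 2 prey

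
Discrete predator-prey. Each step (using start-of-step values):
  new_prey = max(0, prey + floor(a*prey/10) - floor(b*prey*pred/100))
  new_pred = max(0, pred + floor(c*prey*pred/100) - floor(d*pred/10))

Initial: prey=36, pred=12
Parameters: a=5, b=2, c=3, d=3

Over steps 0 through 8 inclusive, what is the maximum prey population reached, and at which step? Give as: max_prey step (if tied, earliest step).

Step 1: prey: 36+18-8=46; pred: 12+12-3=21
Step 2: prey: 46+23-19=50; pred: 21+28-6=43
Step 3: prey: 50+25-43=32; pred: 43+64-12=95
Step 4: prey: 32+16-60=0; pred: 95+91-28=158
Step 5: prey: 0+0-0=0; pred: 158+0-47=111
Step 6: prey: 0+0-0=0; pred: 111+0-33=78
Step 7: prey: 0+0-0=0; pred: 78+0-23=55
Step 8: prey: 0+0-0=0; pred: 55+0-16=39
Max prey = 50 at step 2

Answer: 50 2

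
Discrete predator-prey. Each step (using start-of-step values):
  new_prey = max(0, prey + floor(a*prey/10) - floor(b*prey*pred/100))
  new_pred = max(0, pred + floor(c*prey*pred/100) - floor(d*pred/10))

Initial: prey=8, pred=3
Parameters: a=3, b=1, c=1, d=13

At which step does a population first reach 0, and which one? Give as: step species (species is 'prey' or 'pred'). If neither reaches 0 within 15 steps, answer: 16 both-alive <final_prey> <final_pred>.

Step 1: prey: 8+2-0=10; pred: 3+0-3=0
First extinction: pred at step 1

Answer: 1 pred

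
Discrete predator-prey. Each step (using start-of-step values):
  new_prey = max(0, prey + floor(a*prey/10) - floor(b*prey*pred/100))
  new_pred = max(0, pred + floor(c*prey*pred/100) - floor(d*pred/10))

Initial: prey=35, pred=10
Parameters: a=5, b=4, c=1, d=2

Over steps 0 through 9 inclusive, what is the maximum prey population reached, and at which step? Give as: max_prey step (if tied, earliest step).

Answer: 41 2

Derivation:
Step 1: prey: 35+17-14=38; pred: 10+3-2=11
Step 2: prey: 38+19-16=41; pred: 11+4-2=13
Step 3: prey: 41+20-21=40; pred: 13+5-2=16
Step 4: prey: 40+20-25=35; pred: 16+6-3=19
Step 5: prey: 35+17-26=26; pred: 19+6-3=22
Step 6: prey: 26+13-22=17; pred: 22+5-4=23
Step 7: prey: 17+8-15=10; pred: 23+3-4=22
Step 8: prey: 10+5-8=7; pred: 22+2-4=20
Step 9: prey: 7+3-5=5; pred: 20+1-4=17
Max prey = 41 at step 2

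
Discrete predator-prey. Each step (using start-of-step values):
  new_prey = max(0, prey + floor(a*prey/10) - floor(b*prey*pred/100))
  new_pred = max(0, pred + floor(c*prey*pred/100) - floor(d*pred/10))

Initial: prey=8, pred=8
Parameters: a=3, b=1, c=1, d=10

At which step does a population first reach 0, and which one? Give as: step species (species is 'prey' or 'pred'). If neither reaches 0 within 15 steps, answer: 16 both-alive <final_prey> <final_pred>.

Step 1: prey: 8+2-0=10; pred: 8+0-8=0
First extinction: pred at step 1

Answer: 1 pred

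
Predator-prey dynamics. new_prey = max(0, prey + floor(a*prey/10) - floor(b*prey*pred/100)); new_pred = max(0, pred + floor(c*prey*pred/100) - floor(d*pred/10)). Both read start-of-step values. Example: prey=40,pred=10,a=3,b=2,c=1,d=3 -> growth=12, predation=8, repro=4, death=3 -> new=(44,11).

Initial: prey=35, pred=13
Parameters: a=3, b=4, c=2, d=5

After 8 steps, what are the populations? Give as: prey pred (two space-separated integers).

Step 1: prey: 35+10-18=27; pred: 13+9-6=16
Step 2: prey: 27+8-17=18; pred: 16+8-8=16
Step 3: prey: 18+5-11=12; pred: 16+5-8=13
Step 4: prey: 12+3-6=9; pred: 13+3-6=10
Step 5: prey: 9+2-3=8; pred: 10+1-5=6
Step 6: prey: 8+2-1=9; pred: 6+0-3=3
Step 7: prey: 9+2-1=10; pred: 3+0-1=2
Step 8: prey: 10+3-0=13; pred: 2+0-1=1

Answer: 13 1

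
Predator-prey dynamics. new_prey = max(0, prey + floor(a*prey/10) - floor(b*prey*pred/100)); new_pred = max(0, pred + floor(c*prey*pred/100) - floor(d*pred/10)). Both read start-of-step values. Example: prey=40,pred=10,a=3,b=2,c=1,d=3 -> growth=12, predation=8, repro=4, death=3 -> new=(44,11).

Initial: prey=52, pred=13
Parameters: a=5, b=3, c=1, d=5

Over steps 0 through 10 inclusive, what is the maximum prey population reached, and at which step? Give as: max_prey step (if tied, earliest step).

Step 1: prey: 52+26-20=58; pred: 13+6-6=13
Step 2: prey: 58+29-22=65; pred: 13+7-6=14
Step 3: prey: 65+32-27=70; pred: 14+9-7=16
Step 4: prey: 70+35-33=72; pred: 16+11-8=19
Step 5: prey: 72+36-41=67; pred: 19+13-9=23
Step 6: prey: 67+33-46=54; pred: 23+15-11=27
Step 7: prey: 54+27-43=38; pred: 27+14-13=28
Step 8: prey: 38+19-31=26; pred: 28+10-14=24
Step 9: prey: 26+13-18=21; pred: 24+6-12=18
Step 10: prey: 21+10-11=20; pred: 18+3-9=12
Max prey = 72 at step 4

Answer: 72 4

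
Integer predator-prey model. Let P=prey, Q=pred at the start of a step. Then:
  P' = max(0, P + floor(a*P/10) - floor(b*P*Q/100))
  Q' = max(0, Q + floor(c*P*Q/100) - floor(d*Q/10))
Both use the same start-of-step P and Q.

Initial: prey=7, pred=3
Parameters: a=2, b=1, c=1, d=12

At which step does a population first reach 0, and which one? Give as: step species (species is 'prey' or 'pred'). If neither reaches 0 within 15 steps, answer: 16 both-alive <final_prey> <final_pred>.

Answer: 1 pred

Derivation:
Step 1: prey: 7+1-0=8; pred: 3+0-3=0
First extinction: pred at step 1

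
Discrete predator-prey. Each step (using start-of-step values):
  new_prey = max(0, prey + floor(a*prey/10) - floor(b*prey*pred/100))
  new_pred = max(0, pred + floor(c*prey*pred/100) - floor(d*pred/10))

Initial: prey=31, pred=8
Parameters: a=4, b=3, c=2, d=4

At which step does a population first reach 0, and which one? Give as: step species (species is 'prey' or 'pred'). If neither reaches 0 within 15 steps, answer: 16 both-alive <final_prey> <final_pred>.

Answer: 16 both-alive 1 2

Derivation:
Step 1: prey: 31+12-7=36; pred: 8+4-3=9
Step 2: prey: 36+14-9=41; pred: 9+6-3=12
Step 3: prey: 41+16-14=43; pred: 12+9-4=17
Step 4: prey: 43+17-21=39; pred: 17+14-6=25
Step 5: prey: 39+15-29=25; pred: 25+19-10=34
Step 6: prey: 25+10-25=10; pred: 34+17-13=38
Step 7: prey: 10+4-11=3; pred: 38+7-15=30
Step 8: prey: 3+1-2=2; pred: 30+1-12=19
Step 9: prey: 2+0-1=1; pred: 19+0-7=12
Step 10: prey: 1+0-0=1; pred: 12+0-4=8
Step 11: prey: 1+0-0=1; pred: 8+0-3=5
Step 12: prey: 1+0-0=1; pred: 5+0-2=3
Step 13: prey: 1+0-0=1; pred: 3+0-1=2
Step 14: prey: 1+0-0=1; pred: 2+0-0=2
Steps 15-15: state stable at prey=1, pred=2 (no change)
No extinction within 15 steps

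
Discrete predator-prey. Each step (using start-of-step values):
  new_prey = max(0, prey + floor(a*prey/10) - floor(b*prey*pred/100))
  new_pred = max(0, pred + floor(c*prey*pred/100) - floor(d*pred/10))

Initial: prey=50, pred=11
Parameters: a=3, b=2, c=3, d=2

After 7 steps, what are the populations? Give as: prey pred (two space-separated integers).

Step 1: prey: 50+15-11=54; pred: 11+16-2=25
Step 2: prey: 54+16-27=43; pred: 25+40-5=60
Step 3: prey: 43+12-51=4; pred: 60+77-12=125
Step 4: prey: 4+1-10=0; pred: 125+15-25=115
Step 5: prey: 0+0-0=0; pred: 115+0-23=92
Step 6: prey: 0+0-0=0; pred: 92+0-18=74
Step 7: prey: 0+0-0=0; pred: 74+0-14=60

Answer: 0 60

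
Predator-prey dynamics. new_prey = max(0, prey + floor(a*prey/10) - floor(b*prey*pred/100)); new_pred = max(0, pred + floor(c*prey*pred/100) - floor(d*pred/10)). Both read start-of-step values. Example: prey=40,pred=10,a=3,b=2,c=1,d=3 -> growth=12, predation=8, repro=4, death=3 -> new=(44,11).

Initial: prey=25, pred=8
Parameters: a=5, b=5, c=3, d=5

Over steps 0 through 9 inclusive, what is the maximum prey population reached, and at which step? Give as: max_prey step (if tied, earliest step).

Answer: 27 1

Derivation:
Step 1: prey: 25+12-10=27; pred: 8+6-4=10
Step 2: prey: 27+13-13=27; pred: 10+8-5=13
Step 3: prey: 27+13-17=23; pred: 13+10-6=17
Step 4: prey: 23+11-19=15; pred: 17+11-8=20
Step 5: prey: 15+7-15=7; pred: 20+9-10=19
Step 6: prey: 7+3-6=4; pred: 19+3-9=13
Step 7: prey: 4+2-2=4; pred: 13+1-6=8
Step 8: prey: 4+2-1=5; pred: 8+0-4=4
Step 9: prey: 5+2-1=6; pred: 4+0-2=2
Max prey = 27 at step 1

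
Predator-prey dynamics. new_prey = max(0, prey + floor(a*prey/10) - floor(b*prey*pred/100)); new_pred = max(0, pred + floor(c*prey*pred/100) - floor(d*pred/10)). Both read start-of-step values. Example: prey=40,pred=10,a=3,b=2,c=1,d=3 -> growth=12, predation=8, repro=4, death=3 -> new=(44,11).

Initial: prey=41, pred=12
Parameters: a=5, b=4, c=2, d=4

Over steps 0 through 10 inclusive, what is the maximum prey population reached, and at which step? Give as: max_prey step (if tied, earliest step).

Step 1: prey: 41+20-19=42; pred: 12+9-4=17
Step 2: prey: 42+21-28=35; pred: 17+14-6=25
Step 3: prey: 35+17-35=17; pred: 25+17-10=32
Step 4: prey: 17+8-21=4; pred: 32+10-12=30
Step 5: prey: 4+2-4=2; pred: 30+2-12=20
Step 6: prey: 2+1-1=2; pred: 20+0-8=12
Step 7: prey: 2+1-0=3; pred: 12+0-4=8
Step 8: prey: 3+1-0=4; pred: 8+0-3=5
Step 9: prey: 4+2-0=6; pred: 5+0-2=3
Step 10: prey: 6+3-0=9; pred: 3+0-1=2
Max prey = 42 at step 1

Answer: 42 1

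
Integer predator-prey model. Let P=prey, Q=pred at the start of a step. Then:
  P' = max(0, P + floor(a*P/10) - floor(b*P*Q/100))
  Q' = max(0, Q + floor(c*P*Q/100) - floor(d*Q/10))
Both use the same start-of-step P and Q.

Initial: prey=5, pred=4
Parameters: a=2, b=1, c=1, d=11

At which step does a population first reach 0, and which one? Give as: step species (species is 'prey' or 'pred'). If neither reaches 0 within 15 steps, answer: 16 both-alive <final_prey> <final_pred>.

Step 1: prey: 5+1-0=6; pred: 4+0-4=0
First extinction: pred at step 1

Answer: 1 pred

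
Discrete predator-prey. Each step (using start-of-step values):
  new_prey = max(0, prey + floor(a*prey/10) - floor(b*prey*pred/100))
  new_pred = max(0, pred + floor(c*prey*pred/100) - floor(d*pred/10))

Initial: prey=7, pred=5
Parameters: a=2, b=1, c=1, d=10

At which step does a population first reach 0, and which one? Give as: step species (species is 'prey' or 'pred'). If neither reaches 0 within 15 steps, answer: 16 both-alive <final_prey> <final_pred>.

Step 1: prey: 7+1-0=8; pred: 5+0-5=0
First extinction: pred at step 1

Answer: 1 pred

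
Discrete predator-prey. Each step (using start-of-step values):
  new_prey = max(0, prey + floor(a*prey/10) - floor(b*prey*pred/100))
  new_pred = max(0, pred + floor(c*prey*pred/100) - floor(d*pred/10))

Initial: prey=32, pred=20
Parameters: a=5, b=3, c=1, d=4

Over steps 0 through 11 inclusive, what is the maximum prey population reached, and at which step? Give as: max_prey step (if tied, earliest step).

Answer: 64 11

Derivation:
Step 1: prey: 32+16-19=29; pred: 20+6-8=18
Step 2: prey: 29+14-15=28; pred: 18+5-7=16
Step 3: prey: 28+14-13=29; pred: 16+4-6=14
Step 4: prey: 29+14-12=31; pred: 14+4-5=13
Step 5: prey: 31+15-12=34; pred: 13+4-5=12
Step 6: prey: 34+17-12=39; pred: 12+4-4=12
Step 7: prey: 39+19-14=44; pred: 12+4-4=12
Step 8: prey: 44+22-15=51; pred: 12+5-4=13
Step 9: prey: 51+25-19=57; pred: 13+6-5=14
Step 10: prey: 57+28-23=62; pred: 14+7-5=16
Step 11: prey: 62+31-29=64; pred: 16+9-6=19
Max prey = 64 at step 11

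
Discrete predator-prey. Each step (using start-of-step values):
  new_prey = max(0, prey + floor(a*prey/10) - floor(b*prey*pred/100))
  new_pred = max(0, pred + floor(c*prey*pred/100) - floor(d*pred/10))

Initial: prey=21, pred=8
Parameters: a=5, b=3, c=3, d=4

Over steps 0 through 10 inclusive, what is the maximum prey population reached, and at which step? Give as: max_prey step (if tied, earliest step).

Answer: 36 3

Derivation:
Step 1: prey: 21+10-5=26; pred: 8+5-3=10
Step 2: prey: 26+13-7=32; pred: 10+7-4=13
Step 3: prey: 32+16-12=36; pred: 13+12-5=20
Step 4: prey: 36+18-21=33; pred: 20+21-8=33
Step 5: prey: 33+16-32=17; pred: 33+32-13=52
Step 6: prey: 17+8-26=0; pred: 52+26-20=58
Step 7: prey: 0+0-0=0; pred: 58+0-23=35
Step 8: prey: 0+0-0=0; pred: 35+0-14=21
Step 9: prey: 0+0-0=0; pred: 21+0-8=13
Step 10: prey: 0+0-0=0; pred: 13+0-5=8
Max prey = 36 at step 3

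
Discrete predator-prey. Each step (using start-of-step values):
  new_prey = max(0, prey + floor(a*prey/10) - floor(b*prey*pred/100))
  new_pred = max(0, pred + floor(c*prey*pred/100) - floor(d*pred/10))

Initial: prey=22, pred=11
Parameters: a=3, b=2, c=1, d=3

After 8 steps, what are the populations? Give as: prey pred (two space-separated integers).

Step 1: prey: 22+6-4=24; pred: 11+2-3=10
Step 2: prey: 24+7-4=27; pred: 10+2-3=9
Step 3: prey: 27+8-4=31; pred: 9+2-2=9
Step 4: prey: 31+9-5=35; pred: 9+2-2=9
Step 5: prey: 35+10-6=39; pred: 9+3-2=10
Step 6: prey: 39+11-7=43; pred: 10+3-3=10
Step 7: prey: 43+12-8=47; pred: 10+4-3=11
Step 8: prey: 47+14-10=51; pred: 11+5-3=13

Answer: 51 13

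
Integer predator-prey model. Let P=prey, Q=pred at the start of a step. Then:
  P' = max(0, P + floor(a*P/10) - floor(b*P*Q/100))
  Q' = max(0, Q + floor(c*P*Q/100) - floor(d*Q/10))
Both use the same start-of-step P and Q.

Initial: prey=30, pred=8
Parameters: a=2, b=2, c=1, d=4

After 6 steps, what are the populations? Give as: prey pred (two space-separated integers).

Answer: 43 7

Derivation:
Step 1: prey: 30+6-4=32; pred: 8+2-3=7
Step 2: prey: 32+6-4=34; pred: 7+2-2=7
Step 3: prey: 34+6-4=36; pred: 7+2-2=7
Step 4: prey: 36+7-5=38; pred: 7+2-2=7
Step 5: prey: 38+7-5=40; pred: 7+2-2=7
Step 6: prey: 40+8-5=43; pred: 7+2-2=7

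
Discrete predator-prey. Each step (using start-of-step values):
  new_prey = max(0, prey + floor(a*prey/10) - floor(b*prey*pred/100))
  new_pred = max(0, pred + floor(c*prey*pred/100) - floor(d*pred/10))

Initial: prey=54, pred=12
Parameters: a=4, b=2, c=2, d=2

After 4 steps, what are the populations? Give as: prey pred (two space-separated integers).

Step 1: prey: 54+21-12=63; pred: 12+12-2=22
Step 2: prey: 63+25-27=61; pred: 22+27-4=45
Step 3: prey: 61+24-54=31; pred: 45+54-9=90
Step 4: prey: 31+12-55=0; pred: 90+55-18=127

Answer: 0 127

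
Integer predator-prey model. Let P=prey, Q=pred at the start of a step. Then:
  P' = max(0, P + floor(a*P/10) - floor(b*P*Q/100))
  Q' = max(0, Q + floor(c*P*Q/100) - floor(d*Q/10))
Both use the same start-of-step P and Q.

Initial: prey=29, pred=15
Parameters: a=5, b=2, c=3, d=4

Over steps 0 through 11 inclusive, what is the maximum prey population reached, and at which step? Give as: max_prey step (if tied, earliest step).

Step 1: prey: 29+14-8=35; pred: 15+13-6=22
Step 2: prey: 35+17-15=37; pred: 22+23-8=37
Step 3: prey: 37+18-27=28; pred: 37+41-14=64
Step 4: prey: 28+14-35=7; pred: 64+53-25=92
Step 5: prey: 7+3-12=0; pred: 92+19-36=75
Step 6: prey: 0+0-0=0; pred: 75+0-30=45
Step 7: prey: 0+0-0=0; pred: 45+0-18=27
Step 8: prey: 0+0-0=0; pred: 27+0-10=17
Step 9: prey: 0+0-0=0; pred: 17+0-6=11
Step 10: prey: 0+0-0=0; pred: 11+0-4=7
Step 11: prey: 0+0-0=0; pred: 7+0-2=5
Max prey = 37 at step 2

Answer: 37 2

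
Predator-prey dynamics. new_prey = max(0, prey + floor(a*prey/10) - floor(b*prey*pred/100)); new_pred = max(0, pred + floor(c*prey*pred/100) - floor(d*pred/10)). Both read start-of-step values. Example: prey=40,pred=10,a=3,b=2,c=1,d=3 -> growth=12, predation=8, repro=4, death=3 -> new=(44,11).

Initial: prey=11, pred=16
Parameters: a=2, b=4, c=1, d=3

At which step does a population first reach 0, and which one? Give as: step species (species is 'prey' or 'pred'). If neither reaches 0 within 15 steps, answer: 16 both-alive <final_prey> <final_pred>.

Step 1: prey: 11+2-7=6; pred: 16+1-4=13
Step 2: prey: 6+1-3=4; pred: 13+0-3=10
Step 3: prey: 4+0-1=3; pred: 10+0-3=7
Step 4: prey: 3+0-0=3; pred: 7+0-2=5
Step 5: prey: 3+0-0=3; pred: 5+0-1=4
Step 6: prey: 3+0-0=3; pred: 4+0-1=3
Step 7: prey: 3+0-0=3; pred: 3+0-0=3
Steps 8-15: state stable at prey=3, pred=3 (no change)
No extinction within 15 steps

Answer: 16 both-alive 3 3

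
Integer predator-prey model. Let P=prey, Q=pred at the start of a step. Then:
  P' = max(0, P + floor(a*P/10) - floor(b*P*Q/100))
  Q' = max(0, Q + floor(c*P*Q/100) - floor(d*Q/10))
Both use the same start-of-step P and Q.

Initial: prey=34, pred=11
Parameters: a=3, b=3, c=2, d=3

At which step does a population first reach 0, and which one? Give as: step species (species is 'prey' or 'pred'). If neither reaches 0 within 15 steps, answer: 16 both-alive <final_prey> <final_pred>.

Step 1: prey: 34+10-11=33; pred: 11+7-3=15
Step 2: prey: 33+9-14=28; pred: 15+9-4=20
Step 3: prey: 28+8-16=20; pred: 20+11-6=25
Step 4: prey: 20+6-15=11; pred: 25+10-7=28
Step 5: prey: 11+3-9=5; pred: 28+6-8=26
Step 6: prey: 5+1-3=3; pred: 26+2-7=21
Step 7: prey: 3+0-1=2; pred: 21+1-6=16
Step 8: prey: 2+0-0=2; pred: 16+0-4=12
Step 9: prey: 2+0-0=2; pred: 12+0-3=9
Step 10: prey: 2+0-0=2; pred: 9+0-2=7
Step 11: prey: 2+0-0=2; pred: 7+0-2=5
Step 12: prey: 2+0-0=2; pred: 5+0-1=4
Step 13: prey: 2+0-0=2; pred: 4+0-1=3
Step 14: prey: 2+0-0=2; pred: 3+0-0=3
Steps 15-15: state stable at prey=2, pred=3 (no change)
No extinction within 15 steps

Answer: 16 both-alive 2 3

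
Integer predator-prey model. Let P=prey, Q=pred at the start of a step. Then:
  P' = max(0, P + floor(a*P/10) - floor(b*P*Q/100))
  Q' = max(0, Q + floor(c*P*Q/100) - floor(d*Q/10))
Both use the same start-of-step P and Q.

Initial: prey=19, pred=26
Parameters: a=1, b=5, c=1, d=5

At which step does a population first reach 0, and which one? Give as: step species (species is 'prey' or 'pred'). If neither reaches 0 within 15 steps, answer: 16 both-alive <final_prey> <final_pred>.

Answer: 1 prey

Derivation:
Step 1: prey: 19+1-24=0; pred: 26+4-13=17
First extinction: prey at step 1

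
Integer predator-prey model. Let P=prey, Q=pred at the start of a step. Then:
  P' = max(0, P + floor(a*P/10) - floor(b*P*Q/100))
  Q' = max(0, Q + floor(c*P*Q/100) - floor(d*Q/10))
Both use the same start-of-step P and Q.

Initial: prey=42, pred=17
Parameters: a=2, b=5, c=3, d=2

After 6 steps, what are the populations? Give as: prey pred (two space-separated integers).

Step 1: prey: 42+8-35=15; pred: 17+21-3=35
Step 2: prey: 15+3-26=0; pred: 35+15-7=43
Step 3: prey: 0+0-0=0; pred: 43+0-8=35
Step 4: prey: 0+0-0=0; pred: 35+0-7=28
Step 5: prey: 0+0-0=0; pred: 28+0-5=23
Step 6: prey: 0+0-0=0; pred: 23+0-4=19

Answer: 0 19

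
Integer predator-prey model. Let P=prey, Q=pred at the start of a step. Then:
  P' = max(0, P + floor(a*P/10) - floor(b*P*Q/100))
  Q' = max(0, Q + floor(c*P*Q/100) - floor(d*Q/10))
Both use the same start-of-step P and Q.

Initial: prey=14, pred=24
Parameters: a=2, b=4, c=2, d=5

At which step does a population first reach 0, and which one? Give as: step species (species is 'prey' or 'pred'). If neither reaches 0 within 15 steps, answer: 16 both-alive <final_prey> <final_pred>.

Answer: 16 both-alive 1 1

Derivation:
Step 1: prey: 14+2-13=3; pred: 24+6-12=18
Step 2: prey: 3+0-2=1; pred: 18+1-9=10
Step 3: prey: 1+0-0=1; pred: 10+0-5=5
Step 4: prey: 1+0-0=1; pred: 5+0-2=3
Step 5: prey: 1+0-0=1; pred: 3+0-1=2
Step 6: prey: 1+0-0=1; pred: 2+0-1=1
Step 7: prey: 1+0-0=1; pred: 1+0-0=1
Steps 8-15: state stable at prey=1, pred=1 (no change)
No extinction within 15 steps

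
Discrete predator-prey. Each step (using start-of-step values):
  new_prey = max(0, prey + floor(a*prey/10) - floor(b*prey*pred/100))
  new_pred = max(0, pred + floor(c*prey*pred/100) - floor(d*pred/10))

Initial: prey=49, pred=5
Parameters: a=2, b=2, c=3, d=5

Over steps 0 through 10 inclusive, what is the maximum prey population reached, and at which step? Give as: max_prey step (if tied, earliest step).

Answer: 54 1

Derivation:
Step 1: prey: 49+9-4=54; pred: 5+7-2=10
Step 2: prey: 54+10-10=54; pred: 10+16-5=21
Step 3: prey: 54+10-22=42; pred: 21+34-10=45
Step 4: prey: 42+8-37=13; pred: 45+56-22=79
Step 5: prey: 13+2-20=0; pred: 79+30-39=70
Step 6: prey: 0+0-0=0; pred: 70+0-35=35
Step 7: prey: 0+0-0=0; pred: 35+0-17=18
Step 8: prey: 0+0-0=0; pred: 18+0-9=9
Step 9: prey: 0+0-0=0; pred: 9+0-4=5
Step 10: prey: 0+0-0=0; pred: 5+0-2=3
Max prey = 54 at step 1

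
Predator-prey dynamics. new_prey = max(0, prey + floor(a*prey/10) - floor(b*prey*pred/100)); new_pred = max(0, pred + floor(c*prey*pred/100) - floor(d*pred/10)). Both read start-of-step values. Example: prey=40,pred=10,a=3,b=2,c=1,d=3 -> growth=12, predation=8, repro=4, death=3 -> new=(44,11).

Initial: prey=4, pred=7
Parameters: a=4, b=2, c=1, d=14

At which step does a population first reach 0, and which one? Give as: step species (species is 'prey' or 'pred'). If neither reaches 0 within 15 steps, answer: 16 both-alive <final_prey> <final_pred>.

Answer: 1 pred

Derivation:
Step 1: prey: 4+1-0=5; pred: 7+0-9=0
First extinction: pred at step 1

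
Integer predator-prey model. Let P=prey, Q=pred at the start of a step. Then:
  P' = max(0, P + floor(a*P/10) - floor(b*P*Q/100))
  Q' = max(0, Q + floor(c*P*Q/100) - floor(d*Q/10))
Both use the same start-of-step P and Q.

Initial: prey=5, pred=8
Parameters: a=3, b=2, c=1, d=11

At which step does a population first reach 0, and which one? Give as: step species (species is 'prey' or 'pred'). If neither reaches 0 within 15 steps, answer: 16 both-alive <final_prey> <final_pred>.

Answer: 1 pred

Derivation:
Step 1: prey: 5+1-0=6; pred: 8+0-8=0
First extinction: pred at step 1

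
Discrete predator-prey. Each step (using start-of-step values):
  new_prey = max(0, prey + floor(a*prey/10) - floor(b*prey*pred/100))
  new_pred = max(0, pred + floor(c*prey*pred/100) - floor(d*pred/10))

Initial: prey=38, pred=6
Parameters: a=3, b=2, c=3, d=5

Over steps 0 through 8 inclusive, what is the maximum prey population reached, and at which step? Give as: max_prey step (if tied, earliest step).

Answer: 50 2

Derivation:
Step 1: prey: 38+11-4=45; pred: 6+6-3=9
Step 2: prey: 45+13-8=50; pred: 9+12-4=17
Step 3: prey: 50+15-17=48; pred: 17+25-8=34
Step 4: prey: 48+14-32=30; pred: 34+48-17=65
Step 5: prey: 30+9-39=0; pred: 65+58-32=91
Step 6: prey: 0+0-0=0; pred: 91+0-45=46
Step 7: prey: 0+0-0=0; pred: 46+0-23=23
Step 8: prey: 0+0-0=0; pred: 23+0-11=12
Max prey = 50 at step 2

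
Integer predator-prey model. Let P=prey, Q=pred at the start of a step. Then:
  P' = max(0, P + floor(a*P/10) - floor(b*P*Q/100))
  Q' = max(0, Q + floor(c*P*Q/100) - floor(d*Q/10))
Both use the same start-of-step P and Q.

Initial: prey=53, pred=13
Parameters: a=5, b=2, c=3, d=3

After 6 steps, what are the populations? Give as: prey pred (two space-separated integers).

Answer: 0 69

Derivation:
Step 1: prey: 53+26-13=66; pred: 13+20-3=30
Step 2: prey: 66+33-39=60; pred: 30+59-9=80
Step 3: prey: 60+30-96=0; pred: 80+144-24=200
Step 4: prey: 0+0-0=0; pred: 200+0-60=140
Step 5: prey: 0+0-0=0; pred: 140+0-42=98
Step 6: prey: 0+0-0=0; pred: 98+0-29=69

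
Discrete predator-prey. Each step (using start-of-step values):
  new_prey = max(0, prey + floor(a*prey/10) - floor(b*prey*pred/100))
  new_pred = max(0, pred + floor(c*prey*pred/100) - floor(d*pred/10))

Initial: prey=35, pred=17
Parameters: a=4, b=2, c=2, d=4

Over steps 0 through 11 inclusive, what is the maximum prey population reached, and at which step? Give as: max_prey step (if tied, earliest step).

Step 1: prey: 35+14-11=38; pred: 17+11-6=22
Step 2: prey: 38+15-16=37; pred: 22+16-8=30
Step 3: prey: 37+14-22=29; pred: 30+22-12=40
Step 4: prey: 29+11-23=17; pred: 40+23-16=47
Step 5: prey: 17+6-15=8; pred: 47+15-18=44
Step 6: prey: 8+3-7=4; pred: 44+7-17=34
Step 7: prey: 4+1-2=3; pred: 34+2-13=23
Step 8: prey: 3+1-1=3; pred: 23+1-9=15
Step 9: prey: 3+1-0=4; pred: 15+0-6=9
Step 10: prey: 4+1-0=5; pred: 9+0-3=6
Step 11: prey: 5+2-0=7; pred: 6+0-2=4
Max prey = 38 at step 1

Answer: 38 1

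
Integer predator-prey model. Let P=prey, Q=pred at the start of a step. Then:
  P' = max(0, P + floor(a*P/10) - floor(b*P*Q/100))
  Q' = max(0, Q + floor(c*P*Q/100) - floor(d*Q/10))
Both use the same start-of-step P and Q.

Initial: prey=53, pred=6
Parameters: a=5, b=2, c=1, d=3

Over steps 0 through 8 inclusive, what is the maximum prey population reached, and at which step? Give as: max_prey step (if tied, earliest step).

Step 1: prey: 53+26-6=73; pred: 6+3-1=8
Step 2: prey: 73+36-11=98; pred: 8+5-2=11
Step 3: prey: 98+49-21=126; pred: 11+10-3=18
Step 4: prey: 126+63-45=144; pred: 18+22-5=35
Step 5: prey: 144+72-100=116; pred: 35+50-10=75
Step 6: prey: 116+58-174=0; pred: 75+87-22=140
Step 7: prey: 0+0-0=0; pred: 140+0-42=98
Step 8: prey: 0+0-0=0; pred: 98+0-29=69
Max prey = 144 at step 4

Answer: 144 4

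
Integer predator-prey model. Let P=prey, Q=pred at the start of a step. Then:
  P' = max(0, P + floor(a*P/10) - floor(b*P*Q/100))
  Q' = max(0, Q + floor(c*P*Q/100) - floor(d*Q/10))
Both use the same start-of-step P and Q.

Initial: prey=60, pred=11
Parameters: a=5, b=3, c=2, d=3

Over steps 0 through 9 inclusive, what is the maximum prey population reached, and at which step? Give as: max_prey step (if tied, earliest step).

Step 1: prey: 60+30-19=71; pred: 11+13-3=21
Step 2: prey: 71+35-44=62; pred: 21+29-6=44
Step 3: prey: 62+31-81=12; pred: 44+54-13=85
Step 4: prey: 12+6-30=0; pred: 85+20-25=80
Step 5: prey: 0+0-0=0; pred: 80+0-24=56
Step 6: prey: 0+0-0=0; pred: 56+0-16=40
Step 7: prey: 0+0-0=0; pred: 40+0-12=28
Step 8: prey: 0+0-0=0; pred: 28+0-8=20
Step 9: prey: 0+0-0=0; pred: 20+0-6=14
Max prey = 71 at step 1

Answer: 71 1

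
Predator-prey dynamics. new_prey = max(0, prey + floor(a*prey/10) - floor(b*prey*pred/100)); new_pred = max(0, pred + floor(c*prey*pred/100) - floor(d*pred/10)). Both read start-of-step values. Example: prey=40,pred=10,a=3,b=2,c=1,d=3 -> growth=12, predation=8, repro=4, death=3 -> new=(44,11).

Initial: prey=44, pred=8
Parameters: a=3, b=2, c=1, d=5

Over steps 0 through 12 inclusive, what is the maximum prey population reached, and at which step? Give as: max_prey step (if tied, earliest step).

Answer: 94 6

Derivation:
Step 1: prey: 44+13-7=50; pred: 8+3-4=7
Step 2: prey: 50+15-7=58; pred: 7+3-3=7
Step 3: prey: 58+17-8=67; pred: 7+4-3=8
Step 4: prey: 67+20-10=77; pred: 8+5-4=9
Step 5: prey: 77+23-13=87; pred: 9+6-4=11
Step 6: prey: 87+26-19=94; pred: 11+9-5=15
Step 7: prey: 94+28-28=94; pred: 15+14-7=22
Step 8: prey: 94+28-41=81; pred: 22+20-11=31
Step 9: prey: 81+24-50=55; pred: 31+25-15=41
Step 10: prey: 55+16-45=26; pred: 41+22-20=43
Step 11: prey: 26+7-22=11; pred: 43+11-21=33
Step 12: prey: 11+3-7=7; pred: 33+3-16=20
Max prey = 94 at step 6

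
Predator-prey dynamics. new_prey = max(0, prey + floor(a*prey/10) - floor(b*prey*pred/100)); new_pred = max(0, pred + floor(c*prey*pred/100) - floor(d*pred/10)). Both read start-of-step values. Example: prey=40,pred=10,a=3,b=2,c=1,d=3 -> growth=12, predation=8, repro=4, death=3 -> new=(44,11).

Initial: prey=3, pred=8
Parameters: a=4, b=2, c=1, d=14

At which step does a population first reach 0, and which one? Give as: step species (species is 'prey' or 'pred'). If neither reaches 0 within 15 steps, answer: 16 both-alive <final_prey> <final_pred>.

Answer: 1 pred

Derivation:
Step 1: prey: 3+1-0=4; pred: 8+0-11=0
First extinction: pred at step 1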